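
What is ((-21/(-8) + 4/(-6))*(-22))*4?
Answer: -517/3 ≈ -172.33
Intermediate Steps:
((-21/(-8) + 4/(-6))*(-22))*4 = ((-21*(-⅛) + 4*(-⅙))*(-22))*4 = ((21/8 - ⅔)*(-22))*4 = ((47/24)*(-22))*4 = -517/12*4 = -517/3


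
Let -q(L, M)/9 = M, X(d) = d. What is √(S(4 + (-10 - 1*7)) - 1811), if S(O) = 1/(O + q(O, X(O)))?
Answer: 3*I*√544102/52 ≈ 42.556*I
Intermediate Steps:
q(L, M) = -9*M
S(O) = -1/(8*O) (S(O) = 1/(O - 9*O) = 1/(-8*O) = -1/(8*O))
√(S(4 + (-10 - 1*7)) - 1811) = √(-1/(8*(4 + (-10 - 1*7))) - 1811) = √(-1/(8*(4 + (-10 - 7))) - 1811) = √(-1/(8*(4 - 17)) - 1811) = √(-⅛/(-13) - 1811) = √(-⅛*(-1/13) - 1811) = √(1/104 - 1811) = √(-188343/104) = 3*I*√544102/52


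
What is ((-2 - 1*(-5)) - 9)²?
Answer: 36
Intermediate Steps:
((-2 - 1*(-5)) - 9)² = ((-2 + 5) - 9)² = (3 - 9)² = (-6)² = 36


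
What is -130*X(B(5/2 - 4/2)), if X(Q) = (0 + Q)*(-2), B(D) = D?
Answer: 130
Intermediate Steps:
X(Q) = -2*Q (X(Q) = Q*(-2) = -2*Q)
-130*X(B(5/2 - 4/2)) = -(-260)*(5/2 - 4/2) = -(-260)*(5*(½) - 4*½) = -(-260)*(5/2 - 2) = -(-260)/2 = -130*(-1) = 130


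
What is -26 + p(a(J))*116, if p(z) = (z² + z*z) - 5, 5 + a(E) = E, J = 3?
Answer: 322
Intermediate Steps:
a(E) = -5 + E
p(z) = -5 + 2*z² (p(z) = (z² + z²) - 5 = 2*z² - 5 = -5 + 2*z²)
-26 + p(a(J))*116 = -26 + (-5 + 2*(-5 + 3)²)*116 = -26 + (-5 + 2*(-2)²)*116 = -26 + (-5 + 2*4)*116 = -26 + (-5 + 8)*116 = -26 + 3*116 = -26 + 348 = 322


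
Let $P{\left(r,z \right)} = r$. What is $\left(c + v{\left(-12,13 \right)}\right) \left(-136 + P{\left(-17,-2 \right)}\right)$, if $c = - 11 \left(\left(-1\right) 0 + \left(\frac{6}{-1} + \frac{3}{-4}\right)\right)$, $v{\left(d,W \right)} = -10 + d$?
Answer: $- \frac{31977}{4} \approx -7994.3$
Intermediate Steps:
$c = \frac{297}{4}$ ($c = - 11 \left(0 + \left(6 \left(-1\right) + 3 \left(- \frac{1}{4}\right)\right)\right) = - 11 \left(0 - \frac{27}{4}\right) = \left(-11\right) \left(- \frac{27}{4}\right) = \frac{297}{4} \approx 74.25$)
$\left(c + v{\left(-12,13 \right)}\right) \left(-136 + P{\left(-17,-2 \right)}\right) = \left(\frac{297}{4} - 22\right) \left(-136 - 17\right) = \left(\frac{297}{4} - 22\right) \left(-153\right) = \frac{209}{4} \left(-153\right) = - \frac{31977}{4}$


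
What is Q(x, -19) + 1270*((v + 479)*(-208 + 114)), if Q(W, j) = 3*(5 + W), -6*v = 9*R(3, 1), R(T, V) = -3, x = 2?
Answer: -57720209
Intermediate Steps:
v = 9/2 (v = -3*(-3)/2 = -⅙*(-27) = 9/2 ≈ 4.5000)
Q(W, j) = 15 + 3*W
Q(x, -19) + 1270*((v + 479)*(-208 + 114)) = (15 + 3*2) + 1270*((9/2 + 479)*(-208 + 114)) = (15 + 6) + 1270*((967/2)*(-94)) = 21 + 1270*(-45449) = 21 - 57720230 = -57720209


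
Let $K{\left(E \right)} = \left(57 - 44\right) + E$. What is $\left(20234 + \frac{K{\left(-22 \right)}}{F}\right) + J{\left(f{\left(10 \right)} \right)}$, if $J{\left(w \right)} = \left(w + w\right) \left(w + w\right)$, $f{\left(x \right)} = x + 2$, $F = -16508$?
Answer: $\frac{343531489}{16508} \approx 20810.0$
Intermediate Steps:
$K{\left(E \right)} = 13 + E$
$f{\left(x \right)} = 2 + x$
$J{\left(w \right)} = 4 w^{2}$ ($J{\left(w \right)} = 2 w 2 w = 4 w^{2}$)
$\left(20234 + \frac{K{\left(-22 \right)}}{F}\right) + J{\left(f{\left(10 \right)} \right)} = \left(20234 + \frac{13 - 22}{-16508}\right) + 4 \left(2 + 10\right)^{2} = \left(20234 - - \frac{9}{16508}\right) + 4 \cdot 12^{2} = \left(20234 + \frac{9}{16508}\right) + 4 \cdot 144 = \frac{334022881}{16508} + 576 = \frac{343531489}{16508}$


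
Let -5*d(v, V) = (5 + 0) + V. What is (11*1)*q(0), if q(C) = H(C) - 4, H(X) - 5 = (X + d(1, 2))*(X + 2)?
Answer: -99/5 ≈ -19.800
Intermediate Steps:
d(v, V) = -1 - V/5 (d(v, V) = -((5 + 0) + V)/5 = -(5 + V)/5 = -1 - V/5)
H(X) = 5 + (2 + X)*(-7/5 + X) (H(X) = 5 + (X + (-1 - ⅕*2))*(X + 2) = 5 + (X + (-1 - ⅖))*(2 + X) = 5 + (X - 7/5)*(2 + X) = 5 + (-7/5 + X)*(2 + X) = 5 + (2 + X)*(-7/5 + X))
q(C) = -9/5 + C² + 3*C/5 (q(C) = (11/5 + C² + 3*C/5) - 4 = -9/5 + C² + 3*C/5)
(11*1)*q(0) = (11*1)*(-9/5 + 0² + (⅗)*0) = 11*(-9/5 + 0 + 0) = 11*(-9/5) = -99/5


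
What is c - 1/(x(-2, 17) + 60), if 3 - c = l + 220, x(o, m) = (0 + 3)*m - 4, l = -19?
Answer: -21187/107 ≈ -198.01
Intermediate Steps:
x(o, m) = -4 + 3*m (x(o, m) = 3*m - 4 = -4 + 3*m)
c = -198 (c = 3 - (-19 + 220) = 3 - 1*201 = 3 - 201 = -198)
c - 1/(x(-2, 17) + 60) = -198 - 1/((-4 + 3*17) + 60) = -198 - 1/((-4 + 51) + 60) = -198 - 1/(47 + 60) = -198 - 1/107 = -21187/107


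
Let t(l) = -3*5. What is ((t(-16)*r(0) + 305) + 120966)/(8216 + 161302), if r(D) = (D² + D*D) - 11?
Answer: 60718/84759 ≈ 0.71636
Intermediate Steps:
t(l) = -15
r(D) = -11 + 2*D² (r(D) = (D² + D²) - 11 = 2*D² - 11 = -11 + 2*D²)
((t(-16)*r(0) + 305) + 120966)/(8216 + 161302) = ((-15*(-11 + 2*0²) + 305) + 120966)/(8216 + 161302) = ((-15*(-11 + 2*0) + 305) + 120966)/169518 = ((-15*(-11 + 0) + 305) + 120966)*(1/169518) = ((-15*(-11) + 305) + 120966)*(1/169518) = ((165 + 305) + 120966)*(1/169518) = (470 + 120966)*(1/169518) = 121436*(1/169518) = 60718/84759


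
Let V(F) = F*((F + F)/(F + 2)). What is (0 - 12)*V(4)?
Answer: -64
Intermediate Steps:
V(F) = 2*F²/(2 + F) (V(F) = F*((2*F)/(2 + F)) = F*(2*F/(2 + F)) = 2*F²/(2 + F))
(0 - 12)*V(4) = (0 - 12)*(2*4²/(2 + 4)) = -24*16/6 = -12*16/3 = -64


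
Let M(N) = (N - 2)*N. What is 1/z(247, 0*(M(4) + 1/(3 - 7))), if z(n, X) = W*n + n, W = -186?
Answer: -1/45695 ≈ -2.1884e-5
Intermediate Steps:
M(N) = N*(-2 + N) (M(N) = (-2 + N)*N = N*(-2 + N))
z(n, X) = -185*n (z(n, X) = -186*n + n = -185*n)
1/z(247, 0*(M(4) + 1/(3 - 7))) = 1/(-185*247) = 1/(-45695) = -1/45695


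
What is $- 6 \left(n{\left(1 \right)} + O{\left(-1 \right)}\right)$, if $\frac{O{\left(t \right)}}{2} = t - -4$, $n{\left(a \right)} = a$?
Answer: $-42$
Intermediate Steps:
$O{\left(t \right)} = 8 + 2 t$ ($O{\left(t \right)} = 2 \left(t - -4\right) = 2 \left(t + 4\right) = 2 \left(4 + t\right) = 8 + 2 t$)
$- 6 \left(n{\left(1 \right)} + O{\left(-1 \right)}\right) = - 6 \left(1 + \left(8 + 2 \left(-1\right)\right)\right) = - 6 \left(1 + \left(8 - 2\right)\right) = - 6 \left(1 + 6\right) = \left(-6\right) 7 = -42$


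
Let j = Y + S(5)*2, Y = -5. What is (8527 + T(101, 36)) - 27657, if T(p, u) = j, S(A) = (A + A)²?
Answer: -18935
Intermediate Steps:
S(A) = 4*A² (S(A) = (2*A)² = 4*A²)
j = 195 (j = -5 + (4*5²)*2 = -5 + (4*25)*2 = -5 + 100*2 = -5 + 200 = 195)
T(p, u) = 195
(8527 + T(101, 36)) - 27657 = (8527 + 195) - 27657 = 8722 - 27657 = -18935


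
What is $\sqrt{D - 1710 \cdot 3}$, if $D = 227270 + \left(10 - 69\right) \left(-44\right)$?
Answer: $4 \sqrt{14046} \approx 474.06$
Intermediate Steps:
$D = 229866$ ($D = 227270 - -2596 = 227270 + 2596 = 229866$)
$\sqrt{D - 1710 \cdot 3} = \sqrt{229866 - 1710 \cdot 3} = \sqrt{229866 - 5130} = \sqrt{224736} = 4 \sqrt{14046}$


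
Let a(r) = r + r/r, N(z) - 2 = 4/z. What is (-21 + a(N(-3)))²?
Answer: 3364/9 ≈ 373.78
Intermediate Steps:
N(z) = 2 + 4/z
a(r) = 1 + r (a(r) = r + 1 = 1 + r)
(-21 + a(N(-3)))² = (-21 + (1 + (2 + 4/(-3))))² = (-21 + (1 + (2 + 4*(-⅓))))² = (-21 + (1 + (2 - 4/3)))² = (-21 + (1 + ⅔))² = (-21 + 5/3)² = (-58/3)² = 3364/9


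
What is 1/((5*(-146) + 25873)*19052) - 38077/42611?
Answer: -18239813406961/20411710242396 ≈ -0.89360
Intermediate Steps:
1/((5*(-146) + 25873)*19052) - 38077/42611 = (1/19052)/(-730 + 25873) - 38077*1/42611 = (1/19052)/25143 - 38077/42611 = (1/25143)*(1/19052) - 38077/42611 = 1/479024436 - 38077/42611 = -18239813406961/20411710242396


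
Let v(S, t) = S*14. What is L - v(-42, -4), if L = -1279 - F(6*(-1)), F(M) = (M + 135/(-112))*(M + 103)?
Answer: 887/112 ≈ 7.9196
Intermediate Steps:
v(S, t) = 14*S
F(M) = (103 + M)*(-135/112 + M) (F(M) = (M + 135*(-1/112))*(103 + M) = (M - 135/112)*(103 + M) = (-135/112 + M)*(103 + M) = (103 + M)*(-135/112 + M))
L = -64969/112 (L = -1279 - (-13905/112 + (6*(-1))² + 11401*(6*(-1))/112) = -1279 - (-13905/112 + (-6)² + (11401/112)*(-6)) = -1279 - (-13905/112 + 36 - 34203/56) = -1279 - 1*(-78279/112) = -1279 + 78279/112 = -64969/112 ≈ -580.08)
L - v(-42, -4) = -64969/112 - 14*(-42) = -64969/112 - 1*(-588) = -64969/112 + 588 = 887/112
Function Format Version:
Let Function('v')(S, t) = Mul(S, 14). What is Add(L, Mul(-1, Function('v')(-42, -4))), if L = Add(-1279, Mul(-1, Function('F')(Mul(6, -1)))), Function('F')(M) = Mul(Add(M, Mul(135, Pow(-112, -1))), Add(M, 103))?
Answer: Rational(887, 112) ≈ 7.9196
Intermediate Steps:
Function('v')(S, t) = Mul(14, S)
Function('F')(M) = Mul(Add(103, M), Add(Rational(-135, 112), M)) (Function('F')(M) = Mul(Add(M, Mul(135, Rational(-1, 112))), Add(103, M)) = Mul(Add(M, Rational(-135, 112)), Add(103, M)) = Mul(Add(Rational(-135, 112), M), Add(103, M)) = Mul(Add(103, M), Add(Rational(-135, 112), M)))
L = Rational(-64969, 112) (L = Add(-1279, Mul(-1, Add(Rational(-13905, 112), Pow(Mul(6, -1), 2), Mul(Rational(11401, 112), Mul(6, -1))))) = Add(-1279, Mul(-1, Add(Rational(-13905, 112), Pow(-6, 2), Mul(Rational(11401, 112), -6)))) = Add(-1279, Mul(-1, Add(Rational(-13905, 112), 36, Rational(-34203, 56)))) = Add(-1279, Mul(-1, Rational(-78279, 112))) = Add(-1279, Rational(78279, 112)) = Rational(-64969, 112) ≈ -580.08)
Add(L, Mul(-1, Function('v')(-42, -4))) = Add(Rational(-64969, 112), Mul(-1, Mul(14, -42))) = Add(Rational(-64969, 112), Mul(-1, -588)) = Add(Rational(-64969, 112), 588) = Rational(887, 112)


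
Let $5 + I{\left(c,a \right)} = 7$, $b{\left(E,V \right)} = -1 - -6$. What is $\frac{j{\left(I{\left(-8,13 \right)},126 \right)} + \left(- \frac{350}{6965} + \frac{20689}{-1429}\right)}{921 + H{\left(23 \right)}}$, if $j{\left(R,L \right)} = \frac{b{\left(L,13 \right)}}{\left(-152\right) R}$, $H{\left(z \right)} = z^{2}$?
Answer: $- \frac{1257367759}{125350736800} \approx -0.010031$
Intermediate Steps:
$b{\left(E,V \right)} = 5$ ($b{\left(E,V \right)} = -1 + 6 = 5$)
$I{\left(c,a \right)} = 2$ ($I{\left(c,a \right)} = -5 + 7 = 2$)
$j{\left(R,L \right)} = - \frac{5}{152 R}$ ($j{\left(R,L \right)} = \frac{5}{\left(-152\right) R} = 5 \left(- \frac{1}{152 R}\right) = - \frac{5}{152 R}$)
$\frac{j{\left(I{\left(-8,13 \right)},126 \right)} + \left(- \frac{350}{6965} + \frac{20689}{-1429}\right)}{921 + H{\left(23 \right)}} = \frac{- \frac{5}{152 \cdot 2} + \left(- \frac{350}{6965} + \frac{20689}{-1429}\right)}{921 + 23^{2}} = \frac{\left(- \frac{5}{152}\right) \frac{1}{2} + \left(\left(-350\right) \frac{1}{6965} + 20689 \left(- \frac{1}{1429}\right)\right)}{921 + 529} = \frac{- \frac{5}{304} - \frac{4131401}{284371}}{1450} = \left(- \frac{5}{304} - \frac{4131401}{284371}\right) \frac{1}{1450} = \left(- \frac{1257367759}{86448784}\right) \frac{1}{1450} = - \frac{1257367759}{125350736800}$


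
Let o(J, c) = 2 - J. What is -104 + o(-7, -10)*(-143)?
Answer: -1391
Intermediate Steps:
-104 + o(-7, -10)*(-143) = -104 + (2 - 1*(-7))*(-143) = -104 + (2 + 7)*(-143) = -104 + 9*(-143) = -104 - 1287 = -1391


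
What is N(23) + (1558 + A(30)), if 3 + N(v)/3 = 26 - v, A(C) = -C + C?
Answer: 1558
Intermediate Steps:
A(C) = 0
N(v) = 69 - 3*v (N(v) = -9 + 3*(26 - v) = -9 + (78 - 3*v) = 69 - 3*v)
N(23) + (1558 + A(30)) = (69 - 3*23) + (1558 + 0) = (69 - 69) + 1558 = 0 + 1558 = 1558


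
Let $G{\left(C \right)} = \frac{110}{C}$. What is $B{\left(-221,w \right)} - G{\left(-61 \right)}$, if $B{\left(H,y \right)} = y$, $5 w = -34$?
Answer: $- \frac{1524}{305} \approx -4.9967$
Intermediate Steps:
$w = - \frac{34}{5}$ ($w = \frac{1}{5} \left(-34\right) = - \frac{34}{5} \approx -6.8$)
$B{\left(-221,w \right)} - G{\left(-61 \right)} = - \frac{34}{5} - \frac{110}{-61} = - \frac{34}{5} - 110 \left(- \frac{1}{61}\right) = - \frac{34}{5} - - \frac{110}{61} = - \frac{34}{5} + \frac{110}{61} = - \frac{1524}{305}$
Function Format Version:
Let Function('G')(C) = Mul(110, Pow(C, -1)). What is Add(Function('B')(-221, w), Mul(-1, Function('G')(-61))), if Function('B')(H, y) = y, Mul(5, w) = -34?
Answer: Rational(-1524, 305) ≈ -4.9967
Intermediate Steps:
w = Rational(-34, 5) (w = Mul(Rational(1, 5), -34) = Rational(-34, 5) ≈ -6.8000)
Add(Function('B')(-221, w), Mul(-1, Function('G')(-61))) = Add(Rational(-34, 5), Mul(-1, Mul(110, Pow(-61, -1)))) = Add(Rational(-34, 5), Mul(-1, Mul(110, Rational(-1, 61)))) = Add(Rational(-34, 5), Mul(-1, Rational(-110, 61))) = Add(Rational(-34, 5), Rational(110, 61)) = Rational(-1524, 305)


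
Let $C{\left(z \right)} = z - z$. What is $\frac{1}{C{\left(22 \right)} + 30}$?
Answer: $\frac{1}{30} \approx 0.033333$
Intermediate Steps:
$C{\left(z \right)} = 0$
$\frac{1}{C{\left(22 \right)} + 30} = \frac{1}{0 + 30} = \frac{1}{30}$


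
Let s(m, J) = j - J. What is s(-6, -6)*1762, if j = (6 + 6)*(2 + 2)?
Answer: 95148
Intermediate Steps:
j = 48 (j = 12*4 = 48)
s(m, J) = 48 - J
s(-6, -6)*1762 = (48 - 1*(-6))*1762 = (48 + 6)*1762 = 54*1762 = 95148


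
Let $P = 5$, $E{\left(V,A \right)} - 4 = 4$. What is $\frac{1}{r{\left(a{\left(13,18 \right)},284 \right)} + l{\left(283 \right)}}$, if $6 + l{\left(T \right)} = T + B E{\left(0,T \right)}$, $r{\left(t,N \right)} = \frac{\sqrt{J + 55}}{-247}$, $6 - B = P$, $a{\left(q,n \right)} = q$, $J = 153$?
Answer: $\frac{1337505}{381188909} + \frac{76 \sqrt{13}}{381188909} \approx 0.0035095$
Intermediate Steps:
$E{\left(V,A \right)} = 8$ ($E{\left(V,A \right)} = 4 + 4 = 8$)
$B = 1$ ($B = 6 - 5 = 1$)
$r{\left(t,N \right)} = - \frac{4 \sqrt{13}}{247}$ ($r{\left(t,N \right)} = \frac{\sqrt{153 + 55}}{-247} = \sqrt{208} \left(- \frac{1}{247}\right) = 4 \sqrt{13} \left(- \frac{1}{247}\right) = - \frac{4 \sqrt{13}}{247}$)
$l{\left(T \right)} = 2 + T$ ($l{\left(T \right)} = -6 + \left(T + 1 \cdot 8\right) = -6 + \left(T + 8\right) = -6 + \left(8 + T\right) = 2 + T$)
$\frac{1}{r{\left(a{\left(13,18 \right)},284 \right)} + l{\left(283 \right)}} = \frac{1}{- \frac{4 \sqrt{13}}{247} + \left(2 + 283\right)} = \frac{1}{- \frac{4 \sqrt{13}}{247} + 285} = \frac{1}{285 - \frac{4 \sqrt{13}}{247}}$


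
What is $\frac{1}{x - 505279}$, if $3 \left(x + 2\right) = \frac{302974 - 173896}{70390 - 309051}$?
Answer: $- \frac{238661}{120590911767} \approx -1.9791 \cdot 10^{-6}$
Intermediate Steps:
$x = - \frac{520348}{238661}$ ($x = -2 + \frac{\left(302974 - 173896\right) \frac{1}{70390 - 309051}}{3} = -2 + \frac{129078 \frac{1}{-238661}}{3} = -2 + \frac{129078 \left(- \frac{1}{238661}\right)}{3} = -2 + \frac{1}{3} \left(- \frac{129078}{238661}\right) = -2 - \frac{43026}{238661} = - \frac{520348}{238661} \approx -2.1803$)
$\frac{1}{x - 505279} = \frac{1}{- \frac{520348}{238661} - 505279} = \frac{1}{- \frac{120590911767}{238661}} = - \frac{238661}{120590911767}$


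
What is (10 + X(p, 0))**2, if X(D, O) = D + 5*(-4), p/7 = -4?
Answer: 1444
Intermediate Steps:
p = -28 (p = 7*(-4) = -28)
X(D, O) = -20 + D (X(D, O) = D - 20 = -20 + D)
(10 + X(p, 0))**2 = (10 + (-20 - 28))**2 = (10 - 48)**2 = (-38)**2 = 1444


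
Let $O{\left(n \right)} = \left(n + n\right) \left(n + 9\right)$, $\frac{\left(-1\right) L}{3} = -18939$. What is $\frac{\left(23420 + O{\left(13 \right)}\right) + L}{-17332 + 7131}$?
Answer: $- \frac{80809}{10201} \approx -7.9217$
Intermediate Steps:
$L = 56817$ ($L = \left(-3\right) \left(-18939\right) = 56817$)
$O{\left(n \right)} = 2 n \left(9 + n\right)$
$\frac{\left(23420 + O{\left(13 \right)}\right) + L}{-17332 + 7131} = \frac{\left(23420 + 2 \cdot 13 \left(9 + 13\right)\right) + 56817}{-17332 + 7131} = \frac{\left(23420 + 2 \cdot 13 \cdot 22\right) + 56817}{-10201} = \left(\left(23420 + 572\right) + 56817\right) \left(- \frac{1}{10201}\right) = \left(23992 + 56817\right) \left(- \frac{1}{10201}\right) = 80809 \left(- \frac{1}{10201}\right) = - \frac{80809}{10201}$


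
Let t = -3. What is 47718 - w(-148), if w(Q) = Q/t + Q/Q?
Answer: 143003/3 ≈ 47668.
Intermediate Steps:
w(Q) = 1 - Q/3 (w(Q) = Q/(-3) + Q/Q = Q*(-1/3) + 1 = -Q/3 + 1 = 1 - Q/3)
47718 - w(-148) = 47718 - (1 - 1/3*(-148)) = 47718 - (1 + 148/3) = 47718 - 1*151/3 = 47718 - 151/3 = 143003/3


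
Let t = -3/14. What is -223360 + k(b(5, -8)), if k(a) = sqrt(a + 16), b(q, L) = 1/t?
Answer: -223360 + sqrt(102)/3 ≈ -2.2336e+5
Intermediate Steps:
t = -3/14 (t = -3*1/14 = -3/14 ≈ -0.21429)
b(q, L) = -14/3 (b(q, L) = 1/(-3/14) = -14/3)
k(a) = sqrt(16 + a)
-223360 + k(b(5, -8)) = -223360 + sqrt(16 - 14/3) = -223360 + sqrt(34/3) = -223360 + sqrt(102)/3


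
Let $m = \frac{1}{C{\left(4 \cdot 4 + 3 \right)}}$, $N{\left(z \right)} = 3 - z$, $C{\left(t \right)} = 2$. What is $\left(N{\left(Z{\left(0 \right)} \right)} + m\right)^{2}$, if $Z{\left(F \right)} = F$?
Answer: $\frac{49}{4} \approx 12.25$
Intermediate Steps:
$m = \frac{1}{2} \approx 0.5$
$\left(N{\left(Z{\left(0 \right)} \right)} + m\right)^{2} = \left(\left(3 - 0\right) + \frac{1}{2}\right)^{2} = \left(\left(3 + 0\right) + \frac{1}{2}\right)^{2} = \left(3 + \frac{1}{2}\right)^{2} = \left(\frac{7}{2}\right)^{2} = \frac{49}{4}$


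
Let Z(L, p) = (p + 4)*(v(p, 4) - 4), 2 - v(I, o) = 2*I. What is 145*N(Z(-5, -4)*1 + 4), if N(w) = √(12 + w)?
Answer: 580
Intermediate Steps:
v(I, o) = 2 - 2*I
Z(L, p) = (-2 - 2*p)*(4 + p) (Z(L, p) = (p + 4)*((2 - 2*p) - 4) = (4 + p)*(-2 - 2*p) = (-2 - 2*p)*(4 + p))
145*N(Z(-5, -4)*1 + 4) = 145*√(12 + ((-8 - 10*(-4) - 2*(-4)²)*1 + 4)) = 145*√(12 + ((-8 + 40 - 2*16)*1 + 4)) = 145*√(12 + ((-8 + 40 - 32)*1 + 4)) = 145*√(12 + (0*1 + 4)) = 145*√(12 + (0 + 4)) = 145*√(12 + 4) = 145*√16 = 145*4 = 580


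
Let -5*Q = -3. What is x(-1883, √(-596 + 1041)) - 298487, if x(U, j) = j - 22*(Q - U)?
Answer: -1699631/5 + √445 ≈ -3.3991e+5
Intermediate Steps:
Q = ⅗ (Q = -⅕*(-3) = ⅗ ≈ 0.60000)
x(U, j) = -66/5 + j + 22*U (x(U, j) = j - 22*(⅗ - U) = j + (-66/5 + 22*U) = -66/5 + j + 22*U)
x(-1883, √(-596 + 1041)) - 298487 = (-66/5 + √(-596 + 1041) + 22*(-1883)) - 298487 = (-66/5 + √445 - 41426) - 298487 = (-207196/5 + √445) - 298487 = -1699631/5 + √445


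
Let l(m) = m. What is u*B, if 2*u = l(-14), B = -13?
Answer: 91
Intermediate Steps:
u = -7 (u = (½)*(-14) = -7)
u*B = -7*(-13) = 91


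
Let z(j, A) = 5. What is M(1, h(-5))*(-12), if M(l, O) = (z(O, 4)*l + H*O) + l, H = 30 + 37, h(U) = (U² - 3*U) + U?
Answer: -28212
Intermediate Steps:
h(U) = U² - 2*U
H = 67
M(l, O) = 6*l + 67*O (M(l, O) = (5*l + 67*O) + l = 6*l + 67*O)
M(1, h(-5))*(-12) = (6*1 + 67*(-5*(-2 - 5)))*(-12) = (6 + 67*(-5*(-7)))*(-12) = (6 + 67*35)*(-12) = (6 + 2345)*(-12) = 2351*(-12) = -28212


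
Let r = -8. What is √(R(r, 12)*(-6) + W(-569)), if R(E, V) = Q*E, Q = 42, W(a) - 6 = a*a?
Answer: √325783 ≈ 570.77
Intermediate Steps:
W(a) = 6 + a² (W(a) = 6 + a*a = 6 + a²)
R(E, V) = 42*E
√(R(r, 12)*(-6) + W(-569)) = √((42*(-8))*(-6) + (6 + (-569)²)) = √(-336*(-6) + (6 + 323761)) = √(2016 + 323767) = √325783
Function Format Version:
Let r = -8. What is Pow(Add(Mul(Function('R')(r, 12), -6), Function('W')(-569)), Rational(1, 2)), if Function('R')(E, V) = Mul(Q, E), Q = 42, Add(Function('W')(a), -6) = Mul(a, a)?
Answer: Pow(325783, Rational(1, 2)) ≈ 570.77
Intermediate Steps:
Function('W')(a) = Add(6, Pow(a, 2)) (Function('W')(a) = Add(6, Mul(a, a)) = Add(6, Pow(a, 2)))
Function('R')(E, V) = Mul(42, E)
Pow(Add(Mul(Function('R')(r, 12), -6), Function('W')(-569)), Rational(1, 2)) = Pow(Add(Mul(Mul(42, -8), -6), Add(6, Pow(-569, 2))), Rational(1, 2)) = Pow(Add(Mul(-336, -6), Add(6, 323761)), Rational(1, 2)) = Pow(Add(2016, 323767), Rational(1, 2)) = Pow(325783, Rational(1, 2))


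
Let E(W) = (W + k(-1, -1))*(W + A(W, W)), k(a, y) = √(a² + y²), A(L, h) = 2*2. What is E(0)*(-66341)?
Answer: -265364*√2 ≈ -3.7528e+5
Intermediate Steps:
A(L, h) = 4
E(W) = (4 + W)*(W + √2) (E(W) = (W + √((-1)² + (-1)²))*(W + 4) = (W + √(1 + 1))*(4 + W) = (W + √2)*(4 + W) = (4 + W)*(W + √2))
E(0)*(-66341) = (0² + 4*0 + 4*√2 + 0*√2)*(-66341) = (0 + 0 + 4*√2 + 0)*(-66341) = (4*√2)*(-66341) = -265364*√2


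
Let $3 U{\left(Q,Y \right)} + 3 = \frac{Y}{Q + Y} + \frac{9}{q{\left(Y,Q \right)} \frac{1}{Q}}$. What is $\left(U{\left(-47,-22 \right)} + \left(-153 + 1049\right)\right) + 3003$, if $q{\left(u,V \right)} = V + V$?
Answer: $\frac{1614437}{414} \approx 3899.6$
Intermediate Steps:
$q{\left(u,V \right)} = 2 V$
$U{\left(Q,Y \right)} = \frac{1}{2} + \frac{Y}{3 \left(Q + Y\right)}$ ($U{\left(Q,Y \right)} = -1 + \frac{\frac{Y}{Q + Y} + \frac{9}{2 Q \frac{1}{Q}}}{3} = -1 + \frac{\frac{Y}{Q + Y} + \frac{9}{2}}{3} = -1 + \frac{\frac{9}{2} + \frac{Y}{Q + Y}}{3} = -1 + \left(\frac{3}{2} + \frac{Y}{3 \left(Q + Y\right)}\right) = \frac{1}{2} + \frac{Y}{3 \left(Q + Y\right)}$)
$\left(U{\left(-47,-22 \right)} + \left(-153 + 1049\right)\right) + 3003 = \left(\frac{\frac{1}{2} \left(-47\right) + \frac{5}{6} \left(-22\right)}{-47 - 22} + \left(-153 + 1049\right)\right) + 3003 = \left(\frac{- \frac{47}{2} - \frac{55}{3}}{-69} + 896\right) + 3003 = \left(\left(- \frac{1}{69}\right) \left(- \frac{251}{6}\right) + 896\right) + 3003 = \left(\frac{251}{414} + 896\right) + 3003 = \frac{371195}{414} + 3003 = \frac{1614437}{414}$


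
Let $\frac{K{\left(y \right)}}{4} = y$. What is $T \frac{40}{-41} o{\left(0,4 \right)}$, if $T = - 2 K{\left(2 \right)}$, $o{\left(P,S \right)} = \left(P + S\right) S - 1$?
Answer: $\frac{9600}{41} \approx 234.15$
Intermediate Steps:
$K{\left(y \right)} = 4 y$
$o{\left(P,S \right)} = -1 + S \left(P + S\right)$ ($o{\left(P,S \right)} = S \left(P + S\right) - 1 = -1 + S \left(P + S\right)$)
$T = -16$ ($T = - 2 \cdot 4 \cdot 2 = \left(-2\right) 8 = -16$)
$T \frac{40}{-41} o{\left(0,4 \right)} = - 16 \frac{40}{-41} \left(-1 + 4^{2} + 0 \cdot 4\right) = - 16 \cdot 40 \left(- \frac{1}{41}\right) \left(-1 + 16 + 0\right) = \left(-16\right) \left(- \frac{40}{41}\right) 15 = \frac{640}{41} \cdot 15 = \frac{9600}{41}$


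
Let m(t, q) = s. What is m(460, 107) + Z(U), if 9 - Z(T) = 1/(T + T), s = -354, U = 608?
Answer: -419521/1216 ≈ -345.00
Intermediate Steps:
m(t, q) = -354
Z(T) = 9 - 1/(2*T) (Z(T) = 9 - 1/(T + T) = 9 - 1/(2*T))
m(460, 107) + Z(U) = -354 + (9 - ½/608) = -354 + (9 - ½*1/608) = -354 + (9 - 1/1216) = -354 + 10943/1216 = -419521/1216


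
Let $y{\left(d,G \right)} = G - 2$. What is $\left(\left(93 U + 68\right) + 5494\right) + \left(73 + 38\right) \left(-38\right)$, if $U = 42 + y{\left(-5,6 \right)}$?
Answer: $5622$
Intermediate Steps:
$y{\left(d,G \right)} = -2 + G$
$U = 46$ ($U = 42 + \left(-2 + 6\right) = 42 + 4 = 46$)
$\left(\left(93 U + 68\right) + 5494\right) + \left(73 + 38\right) \left(-38\right) = \left(\left(93 \cdot 46 + 68\right) + 5494\right) + \left(73 + 38\right) \left(-38\right) = \left(\left(4278 + 68\right) + 5494\right) + 111 \left(-38\right) = \left(4346 + 5494\right) - 4218 = 9840 - 4218 = 5622$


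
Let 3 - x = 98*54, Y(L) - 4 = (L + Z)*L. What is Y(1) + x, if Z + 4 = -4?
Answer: -5292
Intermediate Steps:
Z = -8 (Z = -4 - 4 = -8)
Y(L) = 4 + L*(-8 + L) (Y(L) = 4 + (L - 8)*L = 4 + (-8 + L)*L = 4 + L*(-8 + L))
x = -5289 (x = 3 - 98*54 = 3 - 1*5292 = 3 - 5292 = -5289)
Y(1) + x = (4 + 1² - 8*1) - 5289 = (4 + 1 - 8) - 5289 = -3 - 5289 = -5292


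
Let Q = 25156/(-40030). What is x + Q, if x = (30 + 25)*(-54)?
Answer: -59457128/20015 ≈ -2970.6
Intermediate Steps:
Q = -12578/20015 (Q = 25156*(-1/40030) = -12578/20015 ≈ -0.62843)
x = -2970 (x = 55*(-54) = -2970)
x + Q = -2970 - 12578/20015 = -59457128/20015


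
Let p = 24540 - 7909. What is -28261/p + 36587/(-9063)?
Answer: -864607840/150726753 ≈ -5.7363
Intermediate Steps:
p = 16631
-28261/p + 36587/(-9063) = -28261/16631 + 36587/(-9063) = -28261*1/16631 + 36587*(-1/9063) = -28261/16631 - 36587/9063 = -864607840/150726753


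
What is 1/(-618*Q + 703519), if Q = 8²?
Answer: 1/663967 ≈ 1.5061e-6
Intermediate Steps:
Q = 64
1/(-618*Q + 703519) = 1/(-618*64 + 703519) = 1/(-39552 + 703519) = 1/663967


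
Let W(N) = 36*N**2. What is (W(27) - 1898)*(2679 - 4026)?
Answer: -32794062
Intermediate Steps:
(W(27) - 1898)*(2679 - 4026) = (36*27**2 - 1898)*(2679 - 4026) = (36*729 - 1898)*(-1347) = (26244 - 1898)*(-1347) = 24346*(-1347) = -32794062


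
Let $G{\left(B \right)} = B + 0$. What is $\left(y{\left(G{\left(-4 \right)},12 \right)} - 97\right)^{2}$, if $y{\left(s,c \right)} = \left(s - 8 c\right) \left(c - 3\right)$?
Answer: $994009$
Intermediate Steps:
$G{\left(B \right)} = B$
$y{\left(s,c \right)} = \left(-3 + c\right) \left(s - 8 c\right)$ ($y{\left(s,c \right)} = \left(s - 8 c\right) \left(-3 + c\right) = \left(-3 + c\right) \left(s - 8 c\right)$)
$\left(y{\left(G{\left(-4 \right)},12 \right)} - 97\right)^{2} = \left(\left(- 8 \cdot 12^{2} - -12 + 24 \cdot 12 + 12 \left(-4\right)\right) - 97\right)^{2} = \left(\left(\left(-8\right) 144 + 12 + 288 - 48\right) - 97\right)^{2} = \left(\left(-1152 + 12 + 288 - 48\right) - 97\right)^{2} = \left(-900 - 97\right)^{2} = \left(-997\right)^{2} = 994009$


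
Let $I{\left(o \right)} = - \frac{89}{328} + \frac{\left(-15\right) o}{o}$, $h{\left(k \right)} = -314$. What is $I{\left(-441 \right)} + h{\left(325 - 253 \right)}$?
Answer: $- \frac{108001}{328} \approx -329.27$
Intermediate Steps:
$I{\left(o \right)} = - \frac{5009}{328}$ ($I{\left(o \right)} = \left(-89\right) \frac{1}{328} - 15 = - \frac{89}{328} - 15 = - \frac{5009}{328}$)
$I{\left(-441 \right)} + h{\left(325 - 253 \right)} = - \frac{5009}{328} - 314 = - \frac{108001}{328}$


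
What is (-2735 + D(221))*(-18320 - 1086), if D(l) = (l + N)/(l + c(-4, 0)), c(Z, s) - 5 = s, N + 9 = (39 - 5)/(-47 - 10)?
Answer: 341741794660/6441 ≈ 5.3057e+7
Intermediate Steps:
N = -547/57 (N = -9 + (39 - 5)/(-47 - 10) = -9 + 34/(-57) = -9 + 34*(-1/57) = -9 - 34/57 = -547/57 ≈ -9.5965)
c(Z, s) = 5 + s
D(l) = (-547/57 + l)/(5 + l) (D(l) = (l - 547/57)/(l + (5 + 0)) = (-547/57 + l)/(l + 5) = (-547/57 + l)/(5 + l))
(-2735 + D(221))*(-18320 - 1086) = (-2735 + (-547/57 + 221)/(5 + 221))*(-18320 - 1086) = (-2735 + (12050/57)/226)*(-19406) = (-2735 + (1/226)*(12050/57))*(-19406) = (-2735 + 6025/6441)*(-19406) = -17610110/6441*(-19406) = 341741794660/6441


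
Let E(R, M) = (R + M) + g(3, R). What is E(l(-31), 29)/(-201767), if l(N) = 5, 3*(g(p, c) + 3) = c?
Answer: -98/605301 ≈ -0.00016190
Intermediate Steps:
g(p, c) = -3 + c/3
E(R, M) = -3 + M + 4*R/3 (E(R, M) = (R + M) + (-3 + R/3) = (M + R) + (-3 + R/3) = -3 + M + 4*R/3)
E(l(-31), 29)/(-201767) = (-3 + 29 + (4/3)*5)/(-201767) = (-3 + 29 + 20/3)*(-1/201767) = (98/3)*(-1/201767) = -98/605301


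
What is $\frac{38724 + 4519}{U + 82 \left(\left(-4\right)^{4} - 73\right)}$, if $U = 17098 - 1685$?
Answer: $\frac{43243}{30419} \approx 1.4216$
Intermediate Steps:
$U = 15413$ ($U = 17098 - 1685 = 15413$)
$\frac{38724 + 4519}{U + 82 \left(\left(-4\right)^{4} - 73\right)} = \frac{38724 + 4519}{15413 + 82 \left(\left(-4\right)^{4} - 73\right)} = \frac{43243}{15413 + 82 \left(256 - 73\right)} = \frac{43243}{15413 + 82 \cdot 183} = \frac{43243}{15413 + 15006} = \frac{43243}{30419}$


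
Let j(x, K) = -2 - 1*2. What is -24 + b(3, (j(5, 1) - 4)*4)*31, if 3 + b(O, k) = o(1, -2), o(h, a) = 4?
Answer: 7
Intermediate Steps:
j(x, K) = -4 (j(x, K) = -2 - 2 = -4)
b(O, k) = 1 (b(O, k) = -3 + 4 = 1)
-24 + b(3, (j(5, 1) - 4)*4)*31 = -24 + 1*31 = -24 + 31 = 7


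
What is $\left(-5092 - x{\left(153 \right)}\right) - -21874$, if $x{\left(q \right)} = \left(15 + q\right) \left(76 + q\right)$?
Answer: $-21690$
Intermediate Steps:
$\left(-5092 - x{\left(153 \right)}\right) - -21874 = \left(-5092 - \left(1140 + 153^{2} + 91 \cdot 153\right)\right) - -21874 = \left(-5092 - \left(1140 + 23409 + 13923\right)\right) + 21874 = \left(-5092 - 38472\right) + 21874 = -43564 + 21874 = -21690$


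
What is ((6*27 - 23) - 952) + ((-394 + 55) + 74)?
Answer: -1078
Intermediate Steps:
((6*27 - 23) - 952) + ((-394 + 55) + 74) = ((162 - 23) - 952) + (-339 + 74) = (139 - 952) - 265 = -813 - 265 = -1078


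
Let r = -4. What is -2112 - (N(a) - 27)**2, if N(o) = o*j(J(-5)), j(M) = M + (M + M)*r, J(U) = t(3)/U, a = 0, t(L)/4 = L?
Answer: -2841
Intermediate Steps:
t(L) = 4*L
J(U) = 12/U (J(U) = (4*3)/U = 12/U)
j(M) = -7*M (j(M) = M + (M + M)*(-4) = M + (2*M)*(-4) = M - 8*M = -7*M)
N(o) = 84*o/5 (N(o) = o*(-84/(-5)) = o*(-84*(-1)/5) = o*(-7*(-12/5)) = o*(84/5) = 84*o/5)
-2112 - (N(a) - 27)**2 = -2112 - ((84/5)*0 - 27)**2 = -2112 - (0 - 27)**2 = -2112 - 1*(-27)**2 = -2112 - 1*729 = -2112 - 729 = -2841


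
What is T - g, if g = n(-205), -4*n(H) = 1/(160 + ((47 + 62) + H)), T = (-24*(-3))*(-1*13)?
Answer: -239615/256 ≈ -936.00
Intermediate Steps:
T = -936 (T = 72*(-13) = -936)
n(H) = -1/(4*(269 + H)) (n(H) = -1/(4*(160 + ((47 + 62) + H))) = -1/(4*(160 + (109 + H))) = -1/(4*(269 + H)))
g = -1/256 (g = -1/(1076 + 4*(-205)) = -1/(1076 - 820) = -1/256 ≈ -0.0039063)
T - g = -936 - 1*(-1/256) = -936 + 1/256 = -239615/256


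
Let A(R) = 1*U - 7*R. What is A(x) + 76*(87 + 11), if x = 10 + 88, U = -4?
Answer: 6758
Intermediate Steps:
x = 98
A(R) = -4 - 7*R (A(R) = 1*(-4) - 7*R = -4 - 7*R)
A(x) + 76*(87 + 11) = (-4 - 7*98) + 76*(87 + 11) = (-4 - 686) + 76*98 = -690 + 7448 = 6758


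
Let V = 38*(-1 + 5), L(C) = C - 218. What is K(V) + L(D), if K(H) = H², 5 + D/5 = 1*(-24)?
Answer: 22741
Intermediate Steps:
D = -145 (D = -25 + 5*(1*(-24)) = -25 + 5*(-24) = -25 - 120 = -145)
L(C) = -218 + C
V = 152 (V = 38*4 = 152)
K(V) + L(D) = 152² + (-218 - 145) = 23104 - 363 = 22741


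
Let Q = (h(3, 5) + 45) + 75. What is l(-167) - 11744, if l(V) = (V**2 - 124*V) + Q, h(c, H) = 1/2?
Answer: 73947/2 ≈ 36974.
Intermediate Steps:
h(c, H) = 1/2
Q = 241/2 (Q = (1/2 + 45) + 75 = 91/2 + 75 = 241/2 ≈ 120.50)
l(V) = 241/2 + V**2 - 124*V (l(V) = (V**2 - 124*V) + 241/2 = 241/2 + V**2 - 124*V)
l(-167) - 11744 = (241/2 + (-167)**2 - 124*(-167)) - 11744 = (241/2 + 27889 + 20708) - 11744 = 97435/2 - 11744 = 73947/2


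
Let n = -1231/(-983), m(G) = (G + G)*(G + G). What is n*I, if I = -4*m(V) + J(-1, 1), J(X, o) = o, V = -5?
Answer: -491169/983 ≈ -499.66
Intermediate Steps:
m(G) = 4*G² (m(G) = (2*G)*(2*G) = 4*G²)
I = -399 (I = -16*(-5)² + 1 = -16*25 + 1 = -4*100 + 1 = -400 + 1 = -399)
n = 1231/983 (n = -1231*(-1/983) = 1231/983 ≈ 1.2523)
n*I = (1231/983)*(-399) = -491169/983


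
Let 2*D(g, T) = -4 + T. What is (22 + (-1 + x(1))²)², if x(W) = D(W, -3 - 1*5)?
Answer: 5041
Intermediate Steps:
D(g, T) = -2 + T/2 (D(g, T) = (-4 + T)/2 = -2 + T/2)
x(W) = -6 (x(W) = -2 + (-3 - 1*5)/2 = -2 + (-3 - 5)/2 = -2 + (½)*(-8) = -2 - 4 = -6)
(22 + (-1 + x(1))²)² = (22 + (-1 - 6)²)² = (22 + (-7)²)² = (22 + 49)² = 71² = 5041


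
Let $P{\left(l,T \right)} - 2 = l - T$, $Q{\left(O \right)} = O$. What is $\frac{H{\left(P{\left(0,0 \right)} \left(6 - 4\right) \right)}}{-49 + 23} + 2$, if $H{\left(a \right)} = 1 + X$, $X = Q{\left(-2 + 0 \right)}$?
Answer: $\frac{53}{26} \approx 2.0385$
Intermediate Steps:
$P{\left(l,T \right)} = 2 + l - T$ ($P{\left(l,T \right)} = 2 - \left(T - l\right) = 2 + l - T$)
$X = -2$ ($X = -2 + 0 = -2$)
$H{\left(a \right)} = -1$ ($H{\left(a \right)} = 1 - 2 = -1$)
$\frac{H{\left(P{\left(0,0 \right)} \left(6 - 4\right) \right)}}{-49 + 23} + 2 = \frac{1}{-49 + 23} \left(-1\right) + 2 = \frac{1}{-26} \left(-1\right) + 2 = \left(- \frac{1}{26}\right) \left(-1\right) + 2 = \frac{1}{26} + 2 = \frac{53}{26}$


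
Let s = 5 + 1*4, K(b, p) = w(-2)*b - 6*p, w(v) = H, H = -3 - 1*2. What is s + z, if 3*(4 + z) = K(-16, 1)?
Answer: 89/3 ≈ 29.667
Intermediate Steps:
H = -5 (H = -3 - 2 = -5)
w(v) = -5
K(b, p) = -6*p - 5*b (K(b, p) = -5*b - 6*p = -6*p - 5*b)
z = 62/3 (z = -4 + (-6*1 - 5*(-16))/3 = -4 + (-6 + 80)/3 = -4 + (⅓)*74 = -4 + 74/3 = 62/3 ≈ 20.667)
s = 9 (s = 5 + 4 = 9)
s + z = 9 + 62/3 = 89/3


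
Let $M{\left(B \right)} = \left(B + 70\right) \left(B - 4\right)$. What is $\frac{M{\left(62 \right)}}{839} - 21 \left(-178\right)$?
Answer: $\frac{3143838}{839} \approx 3747.1$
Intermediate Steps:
$M{\left(B \right)} = \left(-4 + B\right) \left(70 + B\right)$ ($M{\left(B \right)} = \left(70 + B\right) \left(-4 + B\right) = \left(-4 + B\right) \left(70 + B\right)$)
$\frac{M{\left(62 \right)}}{839} - 21 \left(-178\right) = \frac{-280 + 62^{2} + 66 \cdot 62}{839} - 21 \left(-178\right) = \left(-280 + 3844 + 4092\right) \frac{1}{839} - -3738 = 7656 \cdot \frac{1}{839} + 3738 = \frac{7656}{839} + 3738 = \frac{3143838}{839}$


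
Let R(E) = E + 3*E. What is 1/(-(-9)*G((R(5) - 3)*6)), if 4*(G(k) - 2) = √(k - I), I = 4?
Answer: -16/153 + 14*√2/153 ≈ 0.024830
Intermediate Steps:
R(E) = 4*E
G(k) = 2 + √(-4 + k)/4 (G(k) = 2 + √(k - 1*4)/4 = 2 + √(k - 4)/4 = 2 + √(-4 + k)/4)
1/(-(-9)*G((R(5) - 3)*6)) = 1/(-(-9)*(2 + √(-4 + (4*5 - 3)*6)/4)) = 1/(-(-9)*(2 + √(-4 + (20 - 3)*6)/4)) = 1/(-(-9)*(2 + √(-4 + 17*6)/4)) = 1/(-(-9)*(2 + √(-4 + 102)/4)) = 1/(-(-9)*(2 + √98/4)) = 1/(-(-9)*(2 + (7*√2)/4)) = 1/(-(-9)*(2 + 7*√2/4)) = 1/(-(-18 - 63*√2/4)) = 1/(18 + 63*√2/4)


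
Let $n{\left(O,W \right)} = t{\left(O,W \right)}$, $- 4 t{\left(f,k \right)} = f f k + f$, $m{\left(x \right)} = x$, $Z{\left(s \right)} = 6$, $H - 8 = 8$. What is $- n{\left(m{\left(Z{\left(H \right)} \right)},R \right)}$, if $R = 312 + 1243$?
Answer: $\frac{27993}{2} \approx 13997.0$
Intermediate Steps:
$H = 16$ ($H = 8 + 8 = 16$)
$R = 1555$
$t{\left(f,k \right)} = - \frac{f}{4} - \frac{k f^{2}}{4}$ ($t{\left(f,k \right)} = - \frac{f f k + f}{4} = - \frac{f^{2} k + f}{4} = - \frac{k f^{2} + f}{4} = - \frac{f + k f^{2}}{4} = - \frac{f}{4} - \frac{k f^{2}}{4}$)
$n{\left(O,W \right)} = - \frac{O \left(1 + O W\right)}{4}$
$- n{\left(m{\left(Z{\left(H \right)} \right)},R \right)} = - \frac{\left(-1\right) 6 \left(1 + 6 \cdot 1555\right)}{4} = - \frac{\left(-1\right) 6 \left(1 + 9330\right)}{4} = - \frac{\left(-1\right) 6 \cdot 9331}{4} = \left(-1\right) \left(- \frac{27993}{2}\right) = \frac{27993}{2}$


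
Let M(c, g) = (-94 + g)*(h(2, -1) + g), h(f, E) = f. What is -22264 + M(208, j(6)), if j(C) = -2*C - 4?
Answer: -20724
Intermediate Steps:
j(C) = -4 - 2*C
M(c, g) = (-94 + g)*(2 + g)
-22264 + M(208, j(6)) = -22264 + (-188 + (-4 - 2*6)² - 92*(-4 - 2*6)) = -22264 + (-188 + (-4 - 12)² - 92*(-4 - 12)) = -22264 + (-188 + (-16)² - 92*(-16)) = -22264 + (-188 + 256 + 1472) = -22264 + 1540 = -20724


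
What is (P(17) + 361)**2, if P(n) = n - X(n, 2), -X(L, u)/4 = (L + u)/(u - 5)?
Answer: 1119364/9 ≈ 1.2437e+5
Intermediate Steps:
X(L, u) = -4*(L + u)/(-5 + u) (X(L, u) = -4*(L + u)/(u - 5) = -4*(L + u)/(-5 + u))
P(n) = -8/3 - n/3 (P(n) = n - 4*(-n - 1*2)/(-5 + 2) = n - 4*(-n - 2)/(-3) = n - 4*(-1)*(-2 - n)/3 = n - (8/3 + 4*n/3) = n + (-8/3 - 4*n/3) = -8/3 - n/3)
(P(17) + 361)**2 = ((-8/3 - 1/3*17) + 361)**2 = ((-8/3 - 17/3) + 361)**2 = (-25/3 + 361)**2 = (1058/3)**2 = 1119364/9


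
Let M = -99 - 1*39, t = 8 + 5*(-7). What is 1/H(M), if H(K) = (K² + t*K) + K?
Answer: 1/22632 ≈ 4.4185e-5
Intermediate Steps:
t = -27 (t = 8 - 35 = -27)
M = -138 (M = -99 - 39 = -138)
H(K) = K² - 26*K (H(K) = (K² - 27*K) + K = K² - 26*K)
1/H(M) = 1/(-138*(-26 - 138)) = 1/(-138*(-164)) = 1/22632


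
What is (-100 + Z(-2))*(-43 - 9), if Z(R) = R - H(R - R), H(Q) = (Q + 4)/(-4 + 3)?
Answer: 5096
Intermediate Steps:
H(Q) = -4 - Q (H(Q) = (4 + Q)/(-1) = (4 + Q)*(-1) = -4 - Q)
Z(R) = 4 + R (Z(R) = R - (-4 - (R - R)) = R - (-4 - 1*0) = R - (-4 + 0) = R - 1*(-4) = R + 4 = 4 + R)
(-100 + Z(-2))*(-43 - 9) = (-100 + (4 - 2))*(-43 - 9) = (-100 + 2)*(-52) = -98*(-52) = 5096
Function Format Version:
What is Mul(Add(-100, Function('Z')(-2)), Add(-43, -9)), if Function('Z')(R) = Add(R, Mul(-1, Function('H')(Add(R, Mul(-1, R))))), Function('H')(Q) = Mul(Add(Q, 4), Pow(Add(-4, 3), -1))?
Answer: 5096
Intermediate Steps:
Function('H')(Q) = Add(-4, Mul(-1, Q)) (Function('H')(Q) = Mul(Add(4, Q), Pow(-1, -1)) = Mul(Add(4, Q), -1) = Add(-4, Mul(-1, Q)))
Function('Z')(R) = Add(4, R) (Function('Z')(R) = Add(R, Mul(-1, Add(-4, Mul(-1, Add(R, Mul(-1, R)))))) = Add(R, Mul(-1, Add(-4, Mul(-1, 0)))) = Add(R, Mul(-1, Add(-4, 0))) = Add(R, Mul(-1, -4)) = Add(R, 4) = Add(4, R))
Mul(Add(-100, Function('Z')(-2)), Add(-43, -9)) = Mul(Add(-100, Add(4, -2)), Add(-43, -9)) = Mul(Add(-100, 2), -52) = Mul(-98, -52) = 5096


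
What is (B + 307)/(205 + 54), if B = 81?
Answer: 388/259 ≈ 1.4981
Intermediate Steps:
(B + 307)/(205 + 54) = (81 + 307)/(205 + 54) = 388/259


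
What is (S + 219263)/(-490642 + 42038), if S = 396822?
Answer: -616085/448604 ≈ -1.3733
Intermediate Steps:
(S + 219263)/(-490642 + 42038) = (396822 + 219263)/(-490642 + 42038) = 616085/(-448604) = 616085*(-1/448604) = -616085/448604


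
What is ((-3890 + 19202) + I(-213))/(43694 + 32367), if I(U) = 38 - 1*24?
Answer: 15326/76061 ≈ 0.20150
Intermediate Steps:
I(U) = 14 (I(U) = 38 - 24 = 14)
((-3890 + 19202) + I(-213))/(43694 + 32367) = ((-3890 + 19202) + 14)/(43694 + 32367) = (15312 + 14)/76061 = 15326*(1/76061) = 15326/76061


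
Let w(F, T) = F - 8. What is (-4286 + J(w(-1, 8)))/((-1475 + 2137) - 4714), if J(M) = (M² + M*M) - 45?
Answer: 4169/4052 ≈ 1.0289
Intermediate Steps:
w(F, T) = -8 + F
J(M) = -45 + 2*M² (J(M) = (M² + M²) - 45 = 2*M² - 45 = -45 + 2*M²)
(-4286 + J(w(-1, 8)))/((-1475 + 2137) - 4714) = (-4286 + (-45 + 2*(-8 - 1)²))/((-1475 + 2137) - 4714) = (-4286 + (-45 + 2*(-9)²))/(662 - 4714) = (-4286 + (-45 + 2*81))/(-4052) = (-4286 + (-45 + 162))*(-1/4052) = (-4286 + 117)*(-1/4052) = -4169*(-1/4052) = 4169/4052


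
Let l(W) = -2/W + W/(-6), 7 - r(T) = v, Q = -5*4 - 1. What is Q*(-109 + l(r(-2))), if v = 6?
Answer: 4669/2 ≈ 2334.5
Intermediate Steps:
Q = -21 (Q = -20 - 1 = -21)
r(T) = 1 (r(T) = 7 - 1*6 = 7 - 6 = 1)
l(W) = -2/W - W/6 (l(W) = -2/W + W*(-⅙) = -2/W - W/6)
Q*(-109 + l(r(-2))) = -21*(-109 + (-2/1 - ⅙*1)) = -21*(-109 + (-2*1 - ⅙)) = -21*(-109 + (-2 - ⅙)) = -21*(-109 - 13/6) = -21*(-667/6) = 4669/2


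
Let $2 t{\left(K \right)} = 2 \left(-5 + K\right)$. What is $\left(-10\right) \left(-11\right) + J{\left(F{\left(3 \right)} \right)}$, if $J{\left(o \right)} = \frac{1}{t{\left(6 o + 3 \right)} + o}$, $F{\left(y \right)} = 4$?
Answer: $\frac{2861}{26} \approx 110.04$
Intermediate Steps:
$t{\left(K \right)} = -5 + K$ ($t{\left(K \right)} = \frac{2 \left(-5 + K\right)}{2} = \frac{-10 + 2 K}{2} = -5 + K$)
$J{\left(o \right)} = \frac{1}{-2 + 7 o}$ ($J{\left(o \right)} = \frac{1}{\left(-5 + \left(6 o + 3\right)\right) + o} = \frac{1}{\left(-5 + \left(3 + 6 o\right)\right) + o} = \frac{1}{\left(-2 + 6 o\right) + o} = \frac{1}{-2 + 7 o}$)
$\left(-10\right) \left(-11\right) + J{\left(F{\left(3 \right)} \right)} = \left(-10\right) \left(-11\right) + \frac{1}{-2 + 7 \cdot 4} = 110 + \frac{1}{-2 + 28} = 110 + \frac{1}{26} = \frac{2861}{26}$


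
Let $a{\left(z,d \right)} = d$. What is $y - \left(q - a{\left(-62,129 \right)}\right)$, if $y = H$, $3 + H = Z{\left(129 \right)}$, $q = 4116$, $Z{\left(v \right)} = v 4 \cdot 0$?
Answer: $-3990$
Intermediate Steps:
$Z{\left(v \right)} = 0$ ($Z{\left(v \right)} = 4 v 0 = 0$)
$H = -3$ ($H = -3 + 0 = -3$)
$y = -3$
$y - \left(q - a{\left(-62,129 \right)}\right) = -3 - \left(4116 - 129\right) = -3 - 3987 = -3990$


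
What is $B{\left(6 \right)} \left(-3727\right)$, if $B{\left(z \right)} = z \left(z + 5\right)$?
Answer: $-245982$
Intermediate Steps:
$B{\left(z \right)} = z \left(5 + z\right)$
$B{\left(6 \right)} \left(-3727\right) = 6 \left(5 + 6\right) \left(-3727\right) = 6 \cdot 11 \left(-3727\right) = 66 \left(-3727\right) = -245982$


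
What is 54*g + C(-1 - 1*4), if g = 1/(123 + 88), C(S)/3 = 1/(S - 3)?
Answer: -201/1688 ≈ -0.11908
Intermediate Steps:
C(S) = 3/(-3 + S) (C(S) = 3/(S - 3) = 3/(-3 + S))
g = 1/211 ≈ 0.0047393
54*g + C(-1 - 1*4) = 54*(1/211) + 3/(-3 + (-1 - 1*4)) = 54/211 + 3/(-3 + (-1 - 4)) = 54/211 + 3/(-3 - 5) = 54/211 + 3/(-8) = 54/211 + 3*(-1/8) = 54/211 - 3/8 = -201/1688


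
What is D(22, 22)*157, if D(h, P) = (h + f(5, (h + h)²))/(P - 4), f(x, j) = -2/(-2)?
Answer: 3611/18 ≈ 200.61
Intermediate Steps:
f(x, j) = 1 (f(x, j) = -2*(-½) = 1)
D(h, P) = (1 + h)/(-4 + P) (D(h, P) = (h + 1)/(P - 4) = (1 + h)/(-4 + P))
D(22, 22)*157 = ((1 + 22)/(-4 + 22))*157 = (23/18)*157 = 3611/18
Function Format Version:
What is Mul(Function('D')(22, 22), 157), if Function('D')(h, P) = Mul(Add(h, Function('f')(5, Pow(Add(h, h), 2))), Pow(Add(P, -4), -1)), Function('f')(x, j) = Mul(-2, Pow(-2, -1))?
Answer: Rational(3611, 18) ≈ 200.61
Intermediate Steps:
Function('f')(x, j) = 1 (Function('f')(x, j) = Mul(-2, Rational(-1, 2)) = 1)
Function('D')(h, P) = Mul(Pow(Add(-4, P), -1), Add(1, h)) (Function('D')(h, P) = Mul(Add(h, 1), Pow(Add(P, -4), -1)) = Mul(Add(1, h), Pow(Add(-4, P), -1)) = Mul(Pow(Add(-4, P), -1), Add(1, h)))
Mul(Function('D')(22, 22), 157) = Mul(Mul(Pow(Add(-4, 22), -1), Add(1, 22)), 157) = Mul(Mul(Pow(18, -1), 23), 157) = Mul(Mul(Rational(1, 18), 23), 157) = Mul(Rational(23, 18), 157) = Rational(3611, 18)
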